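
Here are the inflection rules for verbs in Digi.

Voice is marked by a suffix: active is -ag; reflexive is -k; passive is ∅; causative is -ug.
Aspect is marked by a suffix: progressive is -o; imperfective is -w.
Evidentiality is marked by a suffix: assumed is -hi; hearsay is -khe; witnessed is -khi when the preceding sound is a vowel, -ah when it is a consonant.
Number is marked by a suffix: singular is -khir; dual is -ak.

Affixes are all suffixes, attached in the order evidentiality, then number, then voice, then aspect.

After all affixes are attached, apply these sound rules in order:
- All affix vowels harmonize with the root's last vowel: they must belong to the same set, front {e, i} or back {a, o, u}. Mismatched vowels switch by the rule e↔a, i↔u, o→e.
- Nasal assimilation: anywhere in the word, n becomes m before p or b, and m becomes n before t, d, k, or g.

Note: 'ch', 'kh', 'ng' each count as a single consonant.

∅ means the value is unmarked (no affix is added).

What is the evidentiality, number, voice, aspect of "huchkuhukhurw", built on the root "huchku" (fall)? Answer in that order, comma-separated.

Segment: huchku-hi-khir-w.
evidentiality: -hi → assumed.
number: -khir → singular.
voice: ∅ → passive.
aspect: -w → imperfective.

assumed, singular, passive, imperfective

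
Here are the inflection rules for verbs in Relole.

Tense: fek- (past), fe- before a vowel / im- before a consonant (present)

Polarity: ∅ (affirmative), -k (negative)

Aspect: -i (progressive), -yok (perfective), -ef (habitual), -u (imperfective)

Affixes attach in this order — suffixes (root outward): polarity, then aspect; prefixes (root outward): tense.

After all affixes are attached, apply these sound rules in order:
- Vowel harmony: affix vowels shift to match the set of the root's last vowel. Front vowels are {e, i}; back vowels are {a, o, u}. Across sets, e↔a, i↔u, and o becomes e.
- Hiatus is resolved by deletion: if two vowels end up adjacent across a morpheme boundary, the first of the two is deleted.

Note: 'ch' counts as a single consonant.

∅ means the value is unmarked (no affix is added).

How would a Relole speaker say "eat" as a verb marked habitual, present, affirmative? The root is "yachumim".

Attach tense present im- (before consonant 'y') → imyachumim.
polarity = affirmative: zero marking, form stays imyachumim.
Attach aspect habitual -ef → imyachumimef.
Vowel harmony: no change.
Vowel deletion: no change.

imyachumimef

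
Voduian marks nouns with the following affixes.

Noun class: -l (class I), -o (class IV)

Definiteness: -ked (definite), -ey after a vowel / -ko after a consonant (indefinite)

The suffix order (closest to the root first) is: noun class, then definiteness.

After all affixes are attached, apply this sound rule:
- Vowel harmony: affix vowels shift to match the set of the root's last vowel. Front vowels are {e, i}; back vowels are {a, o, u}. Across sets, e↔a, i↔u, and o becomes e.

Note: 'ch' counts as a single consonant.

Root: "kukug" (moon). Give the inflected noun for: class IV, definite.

kukugokad

Attach noun class class IV -o → kukugo.
Attach definiteness definite -ked → kukugoked.
Apply vowel harmony: kukugoked → kukugokad.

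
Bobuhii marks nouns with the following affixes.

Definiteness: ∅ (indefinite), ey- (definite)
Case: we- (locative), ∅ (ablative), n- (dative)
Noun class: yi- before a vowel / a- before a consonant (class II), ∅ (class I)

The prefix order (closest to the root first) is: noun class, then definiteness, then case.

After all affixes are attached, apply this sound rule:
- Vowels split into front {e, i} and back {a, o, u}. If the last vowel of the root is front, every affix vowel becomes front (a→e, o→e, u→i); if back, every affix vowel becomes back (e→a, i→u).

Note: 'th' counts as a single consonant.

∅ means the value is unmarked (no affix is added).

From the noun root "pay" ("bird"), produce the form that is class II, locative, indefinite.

waapay

Attach noun class class II a- (before consonant 'p') → apay.
definiteness = indefinite: zero marking, form stays apay.
Attach case locative we- → weapay.
Apply vowel harmony: weapay → waapay.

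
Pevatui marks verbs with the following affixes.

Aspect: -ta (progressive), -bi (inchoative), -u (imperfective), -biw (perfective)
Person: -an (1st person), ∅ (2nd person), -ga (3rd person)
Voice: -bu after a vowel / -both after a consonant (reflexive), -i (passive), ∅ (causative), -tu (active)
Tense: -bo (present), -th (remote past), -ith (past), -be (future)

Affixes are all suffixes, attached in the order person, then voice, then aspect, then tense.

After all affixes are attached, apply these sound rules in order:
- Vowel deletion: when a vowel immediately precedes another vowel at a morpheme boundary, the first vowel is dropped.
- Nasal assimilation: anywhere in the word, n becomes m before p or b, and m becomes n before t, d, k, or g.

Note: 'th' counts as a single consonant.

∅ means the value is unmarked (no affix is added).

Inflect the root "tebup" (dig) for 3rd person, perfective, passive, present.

Attach person 3rd person -ga → tebupga.
Attach voice passive -i → tebupgai.
Attach aspect perfective -biw → tebupgaibiw.
Attach tense present -bo → tebupgaibiwbo.
Apply vowel deletion: tebupgaibiwbo → tebupgibiwbo.
Nasal assimilation: no change.

tebupgibiwbo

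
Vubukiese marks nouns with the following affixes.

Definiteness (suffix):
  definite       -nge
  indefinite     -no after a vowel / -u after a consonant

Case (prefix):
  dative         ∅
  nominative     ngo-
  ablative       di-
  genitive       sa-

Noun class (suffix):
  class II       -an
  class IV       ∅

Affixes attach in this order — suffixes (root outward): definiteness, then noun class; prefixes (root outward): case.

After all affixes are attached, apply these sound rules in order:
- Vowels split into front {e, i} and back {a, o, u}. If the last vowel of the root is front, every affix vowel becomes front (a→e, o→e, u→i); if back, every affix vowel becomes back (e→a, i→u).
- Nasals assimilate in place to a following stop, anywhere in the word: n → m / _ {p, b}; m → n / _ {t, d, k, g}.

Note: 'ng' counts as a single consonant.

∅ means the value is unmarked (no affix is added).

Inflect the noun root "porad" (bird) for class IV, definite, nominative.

Attach definiteness definite -nge → poradnge.
Attach case nominative ngo- → ngoporadnge.
noun class = class IV: zero marking, form stays ngoporadnge.
Apply vowel harmony: ngoporadnge → ngoporadnga.
Nasal assimilation: no change.

ngoporadnga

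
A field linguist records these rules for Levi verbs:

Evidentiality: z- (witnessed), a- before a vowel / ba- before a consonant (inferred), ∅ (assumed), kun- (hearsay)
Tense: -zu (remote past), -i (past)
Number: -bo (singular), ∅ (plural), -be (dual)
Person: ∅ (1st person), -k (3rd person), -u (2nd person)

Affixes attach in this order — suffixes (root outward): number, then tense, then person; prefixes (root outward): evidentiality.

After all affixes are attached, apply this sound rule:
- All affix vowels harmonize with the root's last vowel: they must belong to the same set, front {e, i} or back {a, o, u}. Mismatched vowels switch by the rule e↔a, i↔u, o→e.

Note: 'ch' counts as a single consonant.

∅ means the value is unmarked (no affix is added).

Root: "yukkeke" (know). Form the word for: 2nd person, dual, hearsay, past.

Attach number dual -be → yukkekebe.
Attach tense past -i → yukkekebei.
Attach evidentiality hearsay kun- → kunyukkekebei.
Attach person 2nd person -u → kunyukkekebeiu.
Apply vowel harmony: kunyukkekebeiu → kinyukkekebeii.

kinyukkekebeii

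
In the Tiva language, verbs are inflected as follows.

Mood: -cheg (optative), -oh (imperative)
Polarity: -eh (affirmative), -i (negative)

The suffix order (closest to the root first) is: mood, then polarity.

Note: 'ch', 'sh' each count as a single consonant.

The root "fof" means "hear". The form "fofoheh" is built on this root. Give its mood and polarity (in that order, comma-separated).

imperative, affirmative

Segment: fof-oh-eh.
mood: -oh → imperative.
polarity: -eh → affirmative.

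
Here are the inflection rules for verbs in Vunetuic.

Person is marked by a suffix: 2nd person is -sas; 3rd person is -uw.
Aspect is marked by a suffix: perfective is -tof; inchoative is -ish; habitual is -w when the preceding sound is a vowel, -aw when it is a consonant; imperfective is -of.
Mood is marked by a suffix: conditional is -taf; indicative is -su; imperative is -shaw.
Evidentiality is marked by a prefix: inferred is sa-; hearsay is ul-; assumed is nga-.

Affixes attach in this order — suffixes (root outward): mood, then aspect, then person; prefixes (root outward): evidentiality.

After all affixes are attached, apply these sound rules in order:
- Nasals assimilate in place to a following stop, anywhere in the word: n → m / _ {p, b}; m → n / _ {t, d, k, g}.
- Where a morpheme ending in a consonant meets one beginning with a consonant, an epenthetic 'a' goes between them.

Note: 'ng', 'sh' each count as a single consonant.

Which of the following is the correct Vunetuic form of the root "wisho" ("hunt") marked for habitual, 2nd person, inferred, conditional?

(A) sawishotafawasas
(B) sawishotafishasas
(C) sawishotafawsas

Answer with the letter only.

Attach evidentiality inferred sa- → sawisho.
Attach mood conditional -taf → sawishotaf.
Attach aspect habitual -aw (after consonant 'f') → sawishotafaw.
Attach person 2nd person -sas → sawishotafawsas.
Nasal assimilation: no change.
Apply epenthesis: sawishotafawsas → sawishotafawasas.
So the correct form is sawishotafawasas, option (A).
(B) sawishotafishasas is wrong: it uses inchoative instead of habitual for aspect.
(C) sawishotafawsas is wrong: it fails to apply the sound rule(s).

A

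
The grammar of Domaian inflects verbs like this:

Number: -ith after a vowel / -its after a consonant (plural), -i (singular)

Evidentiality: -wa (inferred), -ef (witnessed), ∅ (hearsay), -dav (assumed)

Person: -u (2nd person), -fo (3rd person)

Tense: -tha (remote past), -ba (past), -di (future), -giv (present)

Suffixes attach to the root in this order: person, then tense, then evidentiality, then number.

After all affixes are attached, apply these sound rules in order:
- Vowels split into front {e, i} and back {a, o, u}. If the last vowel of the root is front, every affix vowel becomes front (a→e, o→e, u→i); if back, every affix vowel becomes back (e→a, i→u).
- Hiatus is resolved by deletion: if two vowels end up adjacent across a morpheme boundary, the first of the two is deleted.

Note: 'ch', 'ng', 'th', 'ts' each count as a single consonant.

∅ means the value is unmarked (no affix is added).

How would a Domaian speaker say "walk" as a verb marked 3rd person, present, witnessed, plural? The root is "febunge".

febungefegivefits

Attach person 3rd person -fo → febungefo.
Attach tense present -giv → febungefogiv.
Attach evidentiality witnessed -ef → febungefogivef.
Attach number plural -its (after consonant 'f') → febungefogivefits.
Apply vowel harmony: febungefogivefits → febungefegivefits.
Vowel deletion: no change.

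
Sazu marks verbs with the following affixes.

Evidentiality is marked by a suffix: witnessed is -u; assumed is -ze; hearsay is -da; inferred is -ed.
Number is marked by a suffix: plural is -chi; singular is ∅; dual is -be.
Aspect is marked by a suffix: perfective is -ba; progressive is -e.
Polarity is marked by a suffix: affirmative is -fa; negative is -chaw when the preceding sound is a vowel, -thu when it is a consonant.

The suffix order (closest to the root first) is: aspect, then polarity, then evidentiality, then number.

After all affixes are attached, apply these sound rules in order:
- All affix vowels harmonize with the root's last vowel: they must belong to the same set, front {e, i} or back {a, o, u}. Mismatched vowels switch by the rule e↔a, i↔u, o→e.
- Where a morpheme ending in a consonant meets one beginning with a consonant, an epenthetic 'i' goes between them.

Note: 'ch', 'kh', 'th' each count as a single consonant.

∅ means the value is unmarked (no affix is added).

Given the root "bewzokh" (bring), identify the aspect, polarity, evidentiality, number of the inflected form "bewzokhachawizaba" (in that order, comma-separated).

Segment: bewzokh-e-chaw-ze-be.
aspect: -e → progressive.
polarity: -chaw/thu → negative.
evidentiality: -ze → assumed.
number: -be → dual.

progressive, negative, assumed, dual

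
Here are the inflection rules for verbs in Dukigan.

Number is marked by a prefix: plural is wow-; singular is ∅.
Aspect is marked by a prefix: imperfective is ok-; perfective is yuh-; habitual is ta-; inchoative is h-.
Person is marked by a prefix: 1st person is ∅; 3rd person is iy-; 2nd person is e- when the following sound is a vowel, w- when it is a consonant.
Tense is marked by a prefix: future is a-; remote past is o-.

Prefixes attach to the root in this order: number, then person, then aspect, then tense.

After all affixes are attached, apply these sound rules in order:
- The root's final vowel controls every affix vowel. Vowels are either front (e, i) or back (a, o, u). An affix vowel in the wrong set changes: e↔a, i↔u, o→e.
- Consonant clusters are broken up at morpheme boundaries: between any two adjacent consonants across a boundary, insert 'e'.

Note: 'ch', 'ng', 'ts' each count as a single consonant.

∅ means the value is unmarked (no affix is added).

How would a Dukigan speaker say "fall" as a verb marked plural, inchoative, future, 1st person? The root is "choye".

ehewewechoye

Attach number plural wow- → wowchoye.
person = 1st person: zero marking, form stays wowchoye.
Attach aspect inchoative h- → hwowchoye.
Attach tense future a- → ahwowchoye.
Apply vowel harmony: ahwowchoye → ehwewchoye.
Apply epenthesis: ehwewchoye → ehewewechoye.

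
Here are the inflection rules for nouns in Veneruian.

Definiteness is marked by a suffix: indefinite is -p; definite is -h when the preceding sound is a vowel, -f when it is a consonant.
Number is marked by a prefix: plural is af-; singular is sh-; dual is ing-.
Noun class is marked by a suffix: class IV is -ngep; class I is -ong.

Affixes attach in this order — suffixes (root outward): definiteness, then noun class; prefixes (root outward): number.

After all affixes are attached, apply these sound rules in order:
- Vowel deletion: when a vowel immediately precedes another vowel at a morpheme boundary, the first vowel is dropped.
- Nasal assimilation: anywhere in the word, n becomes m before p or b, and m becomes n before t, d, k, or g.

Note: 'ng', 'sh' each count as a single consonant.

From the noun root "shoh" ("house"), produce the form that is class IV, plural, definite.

afshohfngep

Attach definiteness definite -f (after consonant 'h') → shohf.
Attach noun class class IV -ngep → shohfngep.
Attach number plural af- → afshohfngep.
Vowel deletion: no change.
Nasal assimilation: no change.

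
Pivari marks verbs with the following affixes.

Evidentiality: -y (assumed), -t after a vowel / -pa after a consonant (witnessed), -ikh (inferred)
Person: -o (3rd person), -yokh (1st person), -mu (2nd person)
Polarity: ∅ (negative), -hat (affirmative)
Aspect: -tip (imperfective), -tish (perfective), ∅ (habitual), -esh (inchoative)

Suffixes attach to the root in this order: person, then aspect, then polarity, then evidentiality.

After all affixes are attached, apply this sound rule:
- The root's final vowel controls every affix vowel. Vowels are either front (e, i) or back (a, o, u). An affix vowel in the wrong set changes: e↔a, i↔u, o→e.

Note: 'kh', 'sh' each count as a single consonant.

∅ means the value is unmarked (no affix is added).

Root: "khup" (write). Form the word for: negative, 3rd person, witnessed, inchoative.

Attach person 3rd person -o → khupo.
Attach aspect inchoative -esh → khupoesh.
polarity = negative: zero marking, form stays khupoesh.
Attach evidentiality witnessed -pa (after consonant 'sh') → khupoeshpa.
Apply vowel harmony: khupoeshpa → khupoashpa.

khupoashpa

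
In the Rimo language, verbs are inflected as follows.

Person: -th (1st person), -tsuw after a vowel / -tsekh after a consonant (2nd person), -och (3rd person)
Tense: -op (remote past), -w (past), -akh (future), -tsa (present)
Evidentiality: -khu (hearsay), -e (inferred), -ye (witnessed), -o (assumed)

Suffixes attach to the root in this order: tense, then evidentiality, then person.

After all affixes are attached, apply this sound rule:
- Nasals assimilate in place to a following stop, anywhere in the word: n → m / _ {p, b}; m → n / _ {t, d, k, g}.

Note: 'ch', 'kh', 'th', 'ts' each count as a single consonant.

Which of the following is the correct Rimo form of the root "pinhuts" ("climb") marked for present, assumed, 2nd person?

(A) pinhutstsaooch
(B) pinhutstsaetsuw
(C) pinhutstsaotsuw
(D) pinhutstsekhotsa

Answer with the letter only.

C

Attach tense present -tsa → pinhutstsa.
Attach evidentiality assumed -o → pinhutstsao.
Attach person 2nd person -tsuw (after vowel 'o') → pinhutstsaotsuw.
Nasal assimilation: no change.
So the correct form is pinhutstsaotsuw, option (C).
(D) pinhutstsekhotsa is wrong: it has the affixes in the wrong order.
(A) pinhutstsaooch is wrong: it uses 3rd person instead of 2nd person for person.
(B) pinhutstsaetsuw is wrong: it uses inferred instead of assumed for evidentiality.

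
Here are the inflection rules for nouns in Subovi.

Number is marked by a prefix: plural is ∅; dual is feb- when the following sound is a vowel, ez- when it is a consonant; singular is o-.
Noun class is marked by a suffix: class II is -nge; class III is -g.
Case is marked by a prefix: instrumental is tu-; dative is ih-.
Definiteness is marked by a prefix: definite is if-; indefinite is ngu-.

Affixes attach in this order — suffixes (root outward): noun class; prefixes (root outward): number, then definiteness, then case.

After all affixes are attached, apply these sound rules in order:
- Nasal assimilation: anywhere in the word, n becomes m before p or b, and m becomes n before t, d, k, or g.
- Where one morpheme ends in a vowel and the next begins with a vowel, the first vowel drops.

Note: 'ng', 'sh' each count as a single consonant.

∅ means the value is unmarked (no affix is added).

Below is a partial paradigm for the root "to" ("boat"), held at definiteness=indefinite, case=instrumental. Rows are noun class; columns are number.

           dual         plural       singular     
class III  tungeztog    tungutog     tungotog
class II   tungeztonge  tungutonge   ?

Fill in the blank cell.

tungotonge

Attach number singular o- → oto.
Attach definiteness indefinite ngu- → nguoto.
Attach noun class class II -nge → nguotonge.
Attach case instrumental tu- → tunguotonge.
Nasal assimilation: no change.
Apply vowel deletion: tunguotonge → tungotonge.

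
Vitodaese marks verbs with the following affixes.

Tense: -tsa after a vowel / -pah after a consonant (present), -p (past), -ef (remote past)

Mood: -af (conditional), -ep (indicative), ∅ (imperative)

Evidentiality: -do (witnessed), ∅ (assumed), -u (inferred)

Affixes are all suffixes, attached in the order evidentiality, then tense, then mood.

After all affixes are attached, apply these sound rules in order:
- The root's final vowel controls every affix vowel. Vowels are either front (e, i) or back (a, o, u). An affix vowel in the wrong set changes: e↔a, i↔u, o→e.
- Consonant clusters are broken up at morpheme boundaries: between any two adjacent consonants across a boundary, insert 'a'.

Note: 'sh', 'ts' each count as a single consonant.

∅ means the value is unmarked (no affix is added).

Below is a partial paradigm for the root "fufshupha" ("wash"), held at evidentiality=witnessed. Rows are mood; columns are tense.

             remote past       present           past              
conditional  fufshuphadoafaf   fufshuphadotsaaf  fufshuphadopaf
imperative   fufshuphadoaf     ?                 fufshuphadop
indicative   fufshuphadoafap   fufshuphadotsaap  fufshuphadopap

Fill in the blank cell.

fufshuphadotsa

Attach evidentiality witnessed -do → fufshuphado.
Attach tense present -tsa (after vowel 'o') → fufshuphadotsa.
mood = imperative: zero marking, form stays fufshuphadotsa.
Vowel harmony: no change.
Epenthesis: no change.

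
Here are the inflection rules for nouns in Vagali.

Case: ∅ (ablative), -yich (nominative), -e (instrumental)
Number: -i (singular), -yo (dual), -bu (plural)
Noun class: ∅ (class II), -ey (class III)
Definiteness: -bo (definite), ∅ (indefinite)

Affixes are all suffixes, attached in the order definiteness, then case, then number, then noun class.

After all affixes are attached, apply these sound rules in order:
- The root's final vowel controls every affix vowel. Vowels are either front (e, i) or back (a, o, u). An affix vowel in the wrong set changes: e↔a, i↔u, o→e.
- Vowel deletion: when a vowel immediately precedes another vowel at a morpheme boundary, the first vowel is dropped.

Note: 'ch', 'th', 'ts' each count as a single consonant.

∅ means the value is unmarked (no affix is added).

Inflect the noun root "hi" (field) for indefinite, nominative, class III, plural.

hiyichbey

definiteness = indefinite: zero marking, form stays hi.
Attach case nominative -yich → hiyich.
Attach number plural -bu → hiyichbu.
Attach noun class class III -ey → hiyichbuey.
Apply vowel harmony: hiyichbuey → hiyichbiey.
Apply vowel deletion: hiyichbiey → hiyichbey.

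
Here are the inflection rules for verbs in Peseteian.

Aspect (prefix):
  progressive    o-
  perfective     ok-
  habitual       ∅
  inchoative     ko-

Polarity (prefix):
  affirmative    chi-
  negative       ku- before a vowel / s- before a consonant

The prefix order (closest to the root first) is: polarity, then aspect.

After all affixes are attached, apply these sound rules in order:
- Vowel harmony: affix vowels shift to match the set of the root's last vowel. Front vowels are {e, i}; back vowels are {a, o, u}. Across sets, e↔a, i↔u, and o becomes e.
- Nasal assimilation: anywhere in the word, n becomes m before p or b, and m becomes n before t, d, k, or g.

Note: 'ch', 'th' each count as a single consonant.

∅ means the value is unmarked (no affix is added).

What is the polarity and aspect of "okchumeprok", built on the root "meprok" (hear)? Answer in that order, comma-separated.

affirmative, perfective

Segment: ok-chi-meprok.
polarity: chi- → affirmative.
aspect: ok- → perfective.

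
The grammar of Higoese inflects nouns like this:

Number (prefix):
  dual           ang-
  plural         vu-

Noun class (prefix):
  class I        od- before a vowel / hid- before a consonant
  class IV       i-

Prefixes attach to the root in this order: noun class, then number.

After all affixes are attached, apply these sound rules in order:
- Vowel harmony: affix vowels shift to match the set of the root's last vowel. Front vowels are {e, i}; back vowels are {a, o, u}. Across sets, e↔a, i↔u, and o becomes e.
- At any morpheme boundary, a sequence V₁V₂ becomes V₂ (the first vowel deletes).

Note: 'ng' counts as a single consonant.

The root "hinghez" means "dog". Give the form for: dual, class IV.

Attach noun class class IV i- → ihinghez.
Attach number dual ang- → angihinghez.
Apply vowel harmony: angihinghez → engihinghez.
Vowel deletion: no change.

engihinghez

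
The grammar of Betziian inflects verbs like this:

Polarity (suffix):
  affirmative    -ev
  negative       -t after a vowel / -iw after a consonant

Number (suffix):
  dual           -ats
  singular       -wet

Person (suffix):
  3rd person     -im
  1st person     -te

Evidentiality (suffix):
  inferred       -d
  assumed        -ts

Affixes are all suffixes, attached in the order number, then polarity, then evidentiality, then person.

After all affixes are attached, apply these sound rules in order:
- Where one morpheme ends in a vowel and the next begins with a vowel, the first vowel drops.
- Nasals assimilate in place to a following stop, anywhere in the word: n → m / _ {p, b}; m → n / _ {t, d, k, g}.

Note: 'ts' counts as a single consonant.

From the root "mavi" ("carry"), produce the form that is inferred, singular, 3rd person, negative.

Attach number singular -wet → maviwet.
Attach polarity negative -iw (after consonant 't') → maviwetiw.
Attach evidentiality inferred -d → maviwetiwd.
Attach person 3rd person -im → maviwetiwdim.
Vowel deletion: no change.
Nasal assimilation: no change.

maviwetiwdim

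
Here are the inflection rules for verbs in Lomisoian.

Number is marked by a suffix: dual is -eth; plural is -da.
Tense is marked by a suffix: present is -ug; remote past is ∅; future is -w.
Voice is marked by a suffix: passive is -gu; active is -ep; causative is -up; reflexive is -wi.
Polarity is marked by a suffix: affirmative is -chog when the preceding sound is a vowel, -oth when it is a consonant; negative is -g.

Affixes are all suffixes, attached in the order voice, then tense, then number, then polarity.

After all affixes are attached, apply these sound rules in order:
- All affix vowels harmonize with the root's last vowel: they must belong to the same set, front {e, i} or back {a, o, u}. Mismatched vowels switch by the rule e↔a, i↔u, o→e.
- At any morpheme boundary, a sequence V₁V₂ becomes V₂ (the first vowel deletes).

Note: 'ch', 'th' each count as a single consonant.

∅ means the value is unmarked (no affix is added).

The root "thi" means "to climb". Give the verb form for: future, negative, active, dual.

Attach voice active -ep → thiep.
Attach tense future -w → thiepw.
Attach number dual -eth → thiepweth.
Attach polarity negative -g → thiepwethg.
Vowel harmony: no change.
Apply vowel deletion: thiepwethg → thepwethg.

thepwethg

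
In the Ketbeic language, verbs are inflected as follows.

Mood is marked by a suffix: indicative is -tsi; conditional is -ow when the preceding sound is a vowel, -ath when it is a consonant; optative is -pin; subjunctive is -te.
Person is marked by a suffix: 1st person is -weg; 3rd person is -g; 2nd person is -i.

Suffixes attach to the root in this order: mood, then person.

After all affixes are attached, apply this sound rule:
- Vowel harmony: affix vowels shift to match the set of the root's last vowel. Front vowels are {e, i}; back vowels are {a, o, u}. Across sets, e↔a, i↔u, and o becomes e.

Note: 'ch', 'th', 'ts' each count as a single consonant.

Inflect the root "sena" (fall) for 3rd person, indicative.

senatsug

Attach mood indicative -tsi → senatsi.
Attach person 3rd person -g → senatsig.
Apply vowel harmony: senatsig → senatsug.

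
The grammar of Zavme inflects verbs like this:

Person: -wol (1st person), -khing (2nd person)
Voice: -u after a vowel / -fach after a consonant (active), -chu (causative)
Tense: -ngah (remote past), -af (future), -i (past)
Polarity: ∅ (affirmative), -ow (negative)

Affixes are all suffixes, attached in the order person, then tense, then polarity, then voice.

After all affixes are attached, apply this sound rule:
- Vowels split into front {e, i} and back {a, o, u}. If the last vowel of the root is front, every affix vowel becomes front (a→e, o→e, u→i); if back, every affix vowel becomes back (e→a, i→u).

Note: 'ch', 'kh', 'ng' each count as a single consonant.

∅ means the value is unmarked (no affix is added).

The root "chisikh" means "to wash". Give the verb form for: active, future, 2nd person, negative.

Attach person 2nd person -khing → chisikhkhing.
Attach tense future -af → chisikhkhingaf.
Attach polarity negative -ow → chisikhkhingafow.
Attach voice active -fach (after consonant 'w') → chisikhkhingafowfach.
Apply vowel harmony: chisikhkhingafowfach → chisikhkhingefewfech.

chisikhkhingefewfech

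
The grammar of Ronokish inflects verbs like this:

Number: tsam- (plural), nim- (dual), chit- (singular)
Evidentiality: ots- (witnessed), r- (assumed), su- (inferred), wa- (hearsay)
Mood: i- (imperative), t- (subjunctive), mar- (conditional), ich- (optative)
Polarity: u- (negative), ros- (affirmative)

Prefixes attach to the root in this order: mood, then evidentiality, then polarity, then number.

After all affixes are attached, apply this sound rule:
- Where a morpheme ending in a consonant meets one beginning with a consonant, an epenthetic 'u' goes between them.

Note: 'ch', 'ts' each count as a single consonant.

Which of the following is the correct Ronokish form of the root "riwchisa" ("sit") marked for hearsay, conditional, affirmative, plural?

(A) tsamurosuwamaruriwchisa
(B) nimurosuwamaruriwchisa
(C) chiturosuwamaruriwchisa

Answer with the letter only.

A

Attach mood conditional mar- → marriwchisa.
Attach evidentiality hearsay wa- → wamarriwchisa.
Attach polarity affirmative ros- → roswamarriwchisa.
Attach number plural tsam- → tsamroswamarriwchisa.
Apply epenthesis: tsamroswamarriwchisa → tsamurosuwamaruriwchisa.
So the correct form is tsamurosuwamaruriwchisa, option (A).
(C) chiturosuwamaruriwchisa is wrong: it uses singular instead of plural for number.
(B) nimurosuwamaruriwchisa is wrong: it uses dual instead of plural for number.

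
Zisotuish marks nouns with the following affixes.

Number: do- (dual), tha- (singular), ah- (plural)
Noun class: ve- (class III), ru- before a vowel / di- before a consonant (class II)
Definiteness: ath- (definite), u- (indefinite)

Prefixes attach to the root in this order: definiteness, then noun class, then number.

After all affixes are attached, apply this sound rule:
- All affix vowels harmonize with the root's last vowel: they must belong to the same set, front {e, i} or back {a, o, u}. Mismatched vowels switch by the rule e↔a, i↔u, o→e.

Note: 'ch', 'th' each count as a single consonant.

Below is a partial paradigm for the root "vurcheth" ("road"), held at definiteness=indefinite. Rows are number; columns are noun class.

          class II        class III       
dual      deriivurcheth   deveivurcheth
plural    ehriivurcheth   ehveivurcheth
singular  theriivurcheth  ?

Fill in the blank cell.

Attach definiteness indefinite u- → uvurcheth.
Attach noun class class III ve- → veuvurcheth.
Attach number singular tha- → thaveuvurcheth.
Apply vowel harmony: thaveuvurcheth → theveivurcheth.

theveivurcheth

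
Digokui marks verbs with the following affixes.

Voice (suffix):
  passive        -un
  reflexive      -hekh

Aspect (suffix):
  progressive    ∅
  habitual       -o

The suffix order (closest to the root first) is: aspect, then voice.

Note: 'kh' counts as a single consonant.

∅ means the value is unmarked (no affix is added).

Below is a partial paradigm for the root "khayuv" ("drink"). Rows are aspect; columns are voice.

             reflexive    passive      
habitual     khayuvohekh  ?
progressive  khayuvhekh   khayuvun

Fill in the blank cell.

Attach aspect habitual -o → khayuvo.
Attach voice passive -un → khayuvoun.

khayuvoun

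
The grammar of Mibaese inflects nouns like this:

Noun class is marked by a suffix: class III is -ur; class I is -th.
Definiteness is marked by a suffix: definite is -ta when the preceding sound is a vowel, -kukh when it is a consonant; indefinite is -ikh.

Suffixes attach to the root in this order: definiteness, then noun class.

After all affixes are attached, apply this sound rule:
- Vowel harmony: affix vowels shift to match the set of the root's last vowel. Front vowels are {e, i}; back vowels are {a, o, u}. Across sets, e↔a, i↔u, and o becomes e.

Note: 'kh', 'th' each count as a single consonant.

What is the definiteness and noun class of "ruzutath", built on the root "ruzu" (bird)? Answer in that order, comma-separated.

Segment: ruzu-ta-th.
definiteness: -ta/kukh → definite.
noun class: -th → class I.

definite, class I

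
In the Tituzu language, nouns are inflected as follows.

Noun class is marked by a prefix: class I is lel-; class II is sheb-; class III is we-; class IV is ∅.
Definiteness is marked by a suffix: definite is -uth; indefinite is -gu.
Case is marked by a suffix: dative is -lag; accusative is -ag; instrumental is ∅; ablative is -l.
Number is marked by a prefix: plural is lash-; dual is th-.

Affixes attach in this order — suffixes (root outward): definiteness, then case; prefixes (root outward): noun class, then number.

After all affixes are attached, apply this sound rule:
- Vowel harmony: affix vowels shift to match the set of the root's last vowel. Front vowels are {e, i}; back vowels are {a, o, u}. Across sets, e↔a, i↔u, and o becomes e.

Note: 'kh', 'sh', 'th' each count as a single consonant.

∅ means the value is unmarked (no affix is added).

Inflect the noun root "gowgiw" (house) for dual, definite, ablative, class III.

thwegowgiwithl

Attach definiteness definite -uth → gowgiwuth.
Attach case ablative -l → gowgiwuthl.
Attach noun class class III we- → wegowgiwuthl.
Attach number dual th- → thwegowgiwuthl.
Apply vowel harmony: thwegowgiwuthl → thwegowgiwithl.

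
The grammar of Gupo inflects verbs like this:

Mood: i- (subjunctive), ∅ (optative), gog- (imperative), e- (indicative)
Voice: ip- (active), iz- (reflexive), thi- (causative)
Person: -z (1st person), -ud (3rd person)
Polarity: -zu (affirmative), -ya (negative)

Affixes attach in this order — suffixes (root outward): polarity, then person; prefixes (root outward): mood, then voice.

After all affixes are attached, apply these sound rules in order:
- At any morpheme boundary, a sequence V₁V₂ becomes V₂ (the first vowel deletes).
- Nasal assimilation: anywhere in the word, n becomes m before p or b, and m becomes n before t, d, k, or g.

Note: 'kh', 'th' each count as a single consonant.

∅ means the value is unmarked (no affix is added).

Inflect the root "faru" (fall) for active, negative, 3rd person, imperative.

ipgogfaruyud

Attach mood imperative gog- → gogfaru.
Attach polarity negative -ya → gogfaruya.
Attach voice active ip- → ipgogfaruya.
Attach person 3rd person -ud → ipgogfaruyaud.
Apply vowel deletion: ipgogfaruyaud → ipgogfaruyud.
Nasal assimilation: no change.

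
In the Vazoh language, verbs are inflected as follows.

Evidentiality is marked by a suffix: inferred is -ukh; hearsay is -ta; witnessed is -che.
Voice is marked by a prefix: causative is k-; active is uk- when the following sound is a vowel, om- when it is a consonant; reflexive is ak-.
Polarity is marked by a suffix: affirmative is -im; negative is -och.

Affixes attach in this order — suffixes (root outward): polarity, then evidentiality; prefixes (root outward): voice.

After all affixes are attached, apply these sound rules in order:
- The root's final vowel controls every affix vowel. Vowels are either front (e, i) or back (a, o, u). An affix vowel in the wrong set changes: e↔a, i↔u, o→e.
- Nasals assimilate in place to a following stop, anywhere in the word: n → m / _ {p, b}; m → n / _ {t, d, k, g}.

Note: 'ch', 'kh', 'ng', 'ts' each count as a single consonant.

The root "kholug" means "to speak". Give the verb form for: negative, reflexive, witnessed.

Attach polarity negative -och → kholugoch.
Attach evidentiality witnessed -che → kholugochche.
Attach voice reflexive ak- → akkholugochche.
Apply vowel harmony: akkholugochche → akkholugochcha.
Nasal assimilation: no change.

akkholugochcha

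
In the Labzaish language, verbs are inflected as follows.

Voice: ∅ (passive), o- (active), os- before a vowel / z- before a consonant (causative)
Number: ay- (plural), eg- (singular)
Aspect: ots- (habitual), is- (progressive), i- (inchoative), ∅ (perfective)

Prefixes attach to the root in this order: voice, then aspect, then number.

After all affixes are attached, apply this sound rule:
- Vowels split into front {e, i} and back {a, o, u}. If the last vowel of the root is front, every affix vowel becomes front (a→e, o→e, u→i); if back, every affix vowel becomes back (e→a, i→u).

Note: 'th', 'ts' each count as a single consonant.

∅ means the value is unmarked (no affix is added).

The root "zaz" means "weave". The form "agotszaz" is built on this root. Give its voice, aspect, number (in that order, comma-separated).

Segment: eg-ots-zaz.
voice: ∅ → passive.
aspect: ots- → habitual.
number: eg- → singular.

passive, habitual, singular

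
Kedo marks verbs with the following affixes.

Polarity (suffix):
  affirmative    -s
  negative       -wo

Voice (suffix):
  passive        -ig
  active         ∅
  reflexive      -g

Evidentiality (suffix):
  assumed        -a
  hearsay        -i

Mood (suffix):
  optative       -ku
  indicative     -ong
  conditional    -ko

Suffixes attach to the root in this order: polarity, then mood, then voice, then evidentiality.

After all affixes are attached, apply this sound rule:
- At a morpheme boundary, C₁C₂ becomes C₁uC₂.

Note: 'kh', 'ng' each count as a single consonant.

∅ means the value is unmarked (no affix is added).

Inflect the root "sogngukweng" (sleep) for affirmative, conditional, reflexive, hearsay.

Attach polarity affirmative -s → sogngukwengs.
Attach mood conditional -ko → sogngukwengsko.
Attach voice reflexive -g → sogngukwengskog.
Attach evidentiality hearsay -i → sogngukwengskogi.
Apply epenthesis: sogngukwengskogi → sogngukwengusukogi.

sogngukwengusukogi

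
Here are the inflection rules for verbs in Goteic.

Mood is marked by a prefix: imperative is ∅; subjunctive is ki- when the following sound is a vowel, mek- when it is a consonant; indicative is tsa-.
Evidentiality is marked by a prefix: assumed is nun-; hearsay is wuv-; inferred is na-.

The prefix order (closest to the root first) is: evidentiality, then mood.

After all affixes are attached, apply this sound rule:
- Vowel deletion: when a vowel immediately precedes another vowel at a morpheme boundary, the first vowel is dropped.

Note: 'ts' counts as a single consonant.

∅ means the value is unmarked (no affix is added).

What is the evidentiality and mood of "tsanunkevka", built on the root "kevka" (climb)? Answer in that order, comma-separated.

Segment: tsa-nun-kevka.
evidentiality: nun- → assumed.
mood: tsa- → indicative.

assumed, indicative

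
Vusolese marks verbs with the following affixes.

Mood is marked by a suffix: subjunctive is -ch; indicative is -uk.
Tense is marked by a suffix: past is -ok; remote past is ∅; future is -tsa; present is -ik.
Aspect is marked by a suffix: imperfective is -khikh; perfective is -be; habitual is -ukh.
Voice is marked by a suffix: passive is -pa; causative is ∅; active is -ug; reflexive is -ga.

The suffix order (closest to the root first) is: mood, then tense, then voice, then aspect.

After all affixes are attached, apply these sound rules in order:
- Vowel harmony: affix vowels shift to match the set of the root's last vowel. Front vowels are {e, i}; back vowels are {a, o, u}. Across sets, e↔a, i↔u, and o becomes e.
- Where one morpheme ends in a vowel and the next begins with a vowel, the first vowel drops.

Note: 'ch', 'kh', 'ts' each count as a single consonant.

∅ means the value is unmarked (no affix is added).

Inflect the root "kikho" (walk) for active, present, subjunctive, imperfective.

kikhochukugkhukh

Attach mood subjunctive -ch → kikhoch.
Attach tense present -ik → kikhochik.
Attach voice active -ug → kikhochikug.
Attach aspect imperfective -khikh → kikhochikugkhikh.
Apply vowel harmony: kikhochikugkhikh → kikhochukugkhukh.
Vowel deletion: no change.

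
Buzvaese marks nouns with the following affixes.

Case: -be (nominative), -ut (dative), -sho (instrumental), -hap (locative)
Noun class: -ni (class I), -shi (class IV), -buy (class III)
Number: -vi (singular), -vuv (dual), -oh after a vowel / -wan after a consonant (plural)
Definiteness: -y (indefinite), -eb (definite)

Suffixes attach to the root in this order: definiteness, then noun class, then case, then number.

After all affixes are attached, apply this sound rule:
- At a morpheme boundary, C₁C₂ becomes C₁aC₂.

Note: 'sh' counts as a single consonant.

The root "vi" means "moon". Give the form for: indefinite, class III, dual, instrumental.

Attach definiteness indefinite -y → viy.
Attach noun class class III -buy → viybuy.
Attach case instrumental -sho → viybuysho.
Attach number dual -vuv → viybuyshovuv.
Apply epenthesis: viybuyshovuv → viyabuyashovuv.

viyabuyashovuv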